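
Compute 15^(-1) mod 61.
Since 61 is prime, by Fermat 15^(-1) ≡ 15^{59} ≡ 57 mod 61. Verify: 15 × 57 = 855 ≡ 1 mod 61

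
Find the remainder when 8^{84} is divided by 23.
By Fermat: 8^{22} ≡ 1 (mod 23). 84 = 3×22 + 18. So 8^{84} ≡ 8^{18} ≡ 12 (mod 23)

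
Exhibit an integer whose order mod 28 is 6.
17 has order 6 mod 28 since 17^{6} ≡ 1 (mod 28) and no smaller power works.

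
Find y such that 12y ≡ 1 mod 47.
Since 47 is prime, by Fermat 12^(-1) ≡ 12^{45} ≡ 4 mod 47. Verify: 12 × 4 = 48 ≡ 1 mod 47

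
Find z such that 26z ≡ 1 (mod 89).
Since 89 is prime, by Fermat 26^(-1) ≡ 26^{87} ≡ 24 (mod 89). Verify: 26 × 24 = 624 ≡ 1 (mod 89)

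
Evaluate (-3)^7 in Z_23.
By repeated squaring mod 23: (-3)^{1}≡20, (-3)^{2}≡9, (-3)^{4}≡12. Then (-3)^{7} = (-3)^{4+2+1} ≡ 12 × 9 × 20 ≡ 21 mod 23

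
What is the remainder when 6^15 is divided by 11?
Using Fermat: 6^{10} ≡ 1 mod 11. 15 ≡ 5 mod 10. So 6^{15} ≡ 6^{5} ≡ 10 mod 11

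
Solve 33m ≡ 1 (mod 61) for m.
Since 61 is prime, by Fermat 33^(-1) ≡ 33^{59} ≡ 37 (mod 61). Verify: 33 × 37 = 1221 ≡ 1 (mod 61)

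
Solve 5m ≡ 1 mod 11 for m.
Since 11 is prime, by Fermat 5^(-1) ≡ 5^{9} ≡ 9 mod 11. Verify: 5 × 9 = 45 ≡ 1 mod 11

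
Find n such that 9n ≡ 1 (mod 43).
Since 43 is prime, by Fermat 9^(-1) ≡ 9^{41} ≡ 24 (mod 43). Verify: 9 × 24 = 216 ≡ 1 (mod 43)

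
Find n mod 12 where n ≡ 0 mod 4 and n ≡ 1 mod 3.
M = 4 × 3 = 12. M₁ = 3, y₁ ≡ 3 mod 4. M₂ = 4, y₂ ≡ 1 mod 3. n = 0×3×3 + 1×4×1 ≡ 4 mod 12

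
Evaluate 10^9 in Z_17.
By repeated squaring (mod 17): 10^{1}≡10, 10^{2}≡15, 10^{4}≡4, 10^{8}≡16. Then 10^{9} = 10^{8+1} ≡ 16 × 10 ≡ 7 (mod 17)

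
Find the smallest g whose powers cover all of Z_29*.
g = 2. Powers: [2, 4, 8, 16, 3, 6, 12, 24, 19, 9, ...] generates all 28 non-zero residues.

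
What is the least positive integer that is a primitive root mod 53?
g = 2. Powers: [2, 4, 8, 16, 32, 11, 22, 44, 35, 17, ...] generates all 52 non-zero residues.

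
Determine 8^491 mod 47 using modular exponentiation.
Using Fermat: 8^{46} ≡ 1 mod 47. 491 ≡ 31 mod 46. So 8^{491} ≡ 8^{31} ≡ 2 mod 47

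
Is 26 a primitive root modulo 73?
ord_73(26) divides 72. For each prime q|72: 26^{36}≡72, 26^{24}≡8, none ≡ 1. So 26 has order 72 and is a primitive root mod 73.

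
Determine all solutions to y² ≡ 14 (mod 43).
The square roots of 14 mod 43 are 10 and 33. Verify: 10² = 100 ≡ 14 (mod 43)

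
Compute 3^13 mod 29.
By repeated squaring (mod 29): 3^{1}≡3, 3^{2}≡9, 3^{4}≡23, 3^{8}≡7. Then 3^{13} = 3^{8+4+1} ≡ 7 × 23 × 3 ≡ 19 (mod 29)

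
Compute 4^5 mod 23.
By repeated squaring mod 23: 4^{1}≡4, 4^{2}≡16, 4^{4}≡3. Then 4^{5} = 4^{4+1} ≡ 3 × 4 ≡ 12 mod 23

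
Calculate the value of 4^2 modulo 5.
4^{2} = 16 ≡ 1 mod 5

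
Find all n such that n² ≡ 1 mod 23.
The square roots of 1 mod 23 are 1 and 22. Verify: 1² = 1 ≡ 1 mod 23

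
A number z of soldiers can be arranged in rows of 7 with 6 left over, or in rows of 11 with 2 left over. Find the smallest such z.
M = 7 × 11 = 77. M₁ = 11, y₁ ≡ 2 mod 7. M₂ = 7, y₂ ≡ 8 mod 11. z = 6×11×2 + 2×7×8 ≡ 13 mod 77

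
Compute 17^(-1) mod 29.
Since 29 is prime, by Fermat 17^(-1) ≡ 17^{27} ≡ 12 mod 29. Verify: 17 × 12 = 204 ≡ 1 mod 29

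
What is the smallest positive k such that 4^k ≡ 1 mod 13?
Powers of 4 mod 13: 4^1≡4, 4^2≡3, 4^3≡12, 4^4≡9, 4^5≡10, 4^6≡1. Order = 6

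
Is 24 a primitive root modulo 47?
24^{23} ≡ 1 (mod 47) and 23 < 46, so ord_47(24) = 23 ≠ 46 and 24 is not a primitive root.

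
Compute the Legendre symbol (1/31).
(1/31) = 1^{15} mod 31 = 1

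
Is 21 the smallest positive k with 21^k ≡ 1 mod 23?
Powers of 21 mod 23: 21^1≡21, 21^2≡4, 21^3≡15, 21^4≡16, 21^5≡14, 21^6≡18, 21^7≡10, 21^8≡3, 21^9≡17, 21^10≡12, 21^11≡22, 21^12≡2, 21^13≡19, 21^14≡8, 21^15≡7, 21^16≡9, 21^17≡5, 21^18≡13, 21^19≡20, 21^20≡6, 21^21≡11, 21^22≡1. 21^21≡11≢1, so ord ≠ 21. No, the actual order is 22.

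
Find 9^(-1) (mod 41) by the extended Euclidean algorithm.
Extended GCD: 9(-9) + 41(2) = 1. So 9^(-1) ≡ -9 ≡ 32 (mod 41). Verify: 9 × 32 = 288 ≡ 1 (mod 41)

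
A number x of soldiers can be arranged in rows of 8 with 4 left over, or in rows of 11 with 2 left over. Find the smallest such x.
M = 8 × 11 = 88. M₁ = 11, y₁ ≡ 3 (mod 8). M₂ = 8, y₂ ≡ 7 (mod 11). x = 4×11×3 + 2×8×7 ≡ 68 (mod 88)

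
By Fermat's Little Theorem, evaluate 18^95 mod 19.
By Fermat: 18^{18} ≡ 1 (mod 19). 95 = 5×18 + 5. So 18^{95} ≡ 18^{5} ≡ 18 (mod 19)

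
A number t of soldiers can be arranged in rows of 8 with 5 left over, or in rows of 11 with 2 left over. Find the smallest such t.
M = 8 × 11 = 88. M₁ = 11, y₁ ≡ 3 mod 8. M₂ = 8, y₂ ≡ 7 mod 11. t = 5×11×3 + 2×8×7 ≡ 13 mod 88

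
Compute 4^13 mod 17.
By repeated squaring (mod 17): 4^{1}≡4, 4^{2}≡16, 4^{4}≡1, 4^{8}≡1. Then 4^{13} = 4^{8+4+1} ≡ 1 × 1 × 4 ≡ 4 (mod 17)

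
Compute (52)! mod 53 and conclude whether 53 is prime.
(52)! mod 53 = 52. Since 52 ≡ -1 (mod 53), 53 is prime.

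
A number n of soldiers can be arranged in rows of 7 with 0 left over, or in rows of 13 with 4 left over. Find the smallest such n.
M = 7 × 13 = 91. M₁ = 13, y₁ ≡ 6 mod 7. M₂ = 7, y₂ ≡ 2 mod 13. n = 0×13×6 + 4×7×2 ≡ 56 mod 91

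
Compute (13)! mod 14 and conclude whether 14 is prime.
(13)! mod 14 = 0. Since 0 ≢ -1 (mod 14), 14 is not prime.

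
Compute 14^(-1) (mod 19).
Since 19 is prime, by Fermat 14^(-1) ≡ 14^{17} ≡ 15 (mod 19). Verify: 14 × 15 = 210 ≡ 1 (mod 19)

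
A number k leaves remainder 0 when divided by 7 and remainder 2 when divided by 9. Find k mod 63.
M = 7 × 9 = 63. M₁ = 9, y₁ ≡ 4 mod 7. M₂ = 7, y₂ ≡ 4 mod 9. k = 0×9×4 + 2×7×4 ≡ 56 mod 63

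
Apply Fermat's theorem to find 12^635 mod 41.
By Fermat: 12^{40} ≡ 1 mod 41. 635 ≡ 35 mod 40. So 12^{635} ≡ 12^{35} ≡ 14 mod 41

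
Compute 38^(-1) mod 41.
Since 41 is prime, by Fermat 38^(-1) ≡ 38^{39} ≡ 27 mod 41. Verify: 38 × 27 = 1026 ≡ 1 mod 41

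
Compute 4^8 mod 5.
Using Fermat: 4^{4} ≡ 1 (mod 5). 8 ≡ 0 (mod 4). So 4^{8} ≡ 4^{0} ≡ 1 (mod 5)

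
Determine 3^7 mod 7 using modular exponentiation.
Using Fermat: 3^{6} ≡ 1 (mod 7). 7 ≡ 1 (mod 6). So 3^{7} ≡ 3^{1} ≡ 3 (mod 7)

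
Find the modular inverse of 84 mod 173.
Since 173 is prime, by Fermat 84^(-1) ≡ 84^{171} ≡ 138 (mod 173). Verify: 84 × 138 = 11592 ≡ 1 (mod 173)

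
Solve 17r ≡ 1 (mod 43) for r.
Since 43 is prime, by Fermat 17^(-1) ≡ 17^{41} ≡ 38 (mod 43). Verify: 17 × 38 = 646 ≡ 1 (mod 43)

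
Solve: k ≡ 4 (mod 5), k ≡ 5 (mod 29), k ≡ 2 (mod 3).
M = 5 × 29 × 3 = 435. M₁ = 87, y₁ ≡ 3 (mod 5). M₂ = 15, y₂ ≡ 2 (mod 29). M₃ = 145, y₃ ≡ 1 (mod 3). k = 4×87×3 + 5×15×2 + 2×145×1 ≡ 179 (mod 435)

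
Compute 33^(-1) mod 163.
Since 163 is prime, by Fermat 33^(-1) ≡ 33^{161} ≡ 84 mod 163. Verify: 33 × 84 = 2772 ≡ 1 mod 163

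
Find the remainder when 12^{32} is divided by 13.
By Fermat: 12^{12} ≡ 1 (mod 13). 32 = 2×12 + 8. So 12^{32} ≡ 12^{8} ≡ 1 (mod 13)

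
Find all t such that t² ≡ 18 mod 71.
The square roots of 18 mod 71 are 36 and 35. Verify: 36² = 1296 ≡ 18 mod 71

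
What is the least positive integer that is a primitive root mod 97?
g = 5. For each prime q|96: 5^{48}≡96, 5^{32}≡35, none ≡ 1, so ord_97(5) = 96 and 5 is a primitive root.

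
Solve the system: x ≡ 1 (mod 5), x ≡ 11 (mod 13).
M = 5 × 13 = 65. M₁ = 13, y₁ ≡ 2 (mod 5). M₂ = 5, y₂ ≡ 8 (mod 13). x = 1×13×2 + 11×5×8 ≡ 11 (mod 65)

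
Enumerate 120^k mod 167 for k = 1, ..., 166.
120^1, 120^2, ..., 120^{166} mod 167: [120, 38, 51, 108, 101, 96, 164, 141, 53, 14, 10, 31, 46, 9, 78, 8, 125, 137, 74, 29, 140, 100, 143, 126, 90, 112, 80, 81, 34, 72, 123, 64, 165, 94, 91, 65, 118, 132, 142, 6, 52, 61, 139, 147, 105, 75, 149, 11, 151, 84, 60, 19, 109, 54, 134, 48, 82, 154, 110, 7, 5, 99, 23, 88, 39, 4, 146, 152, 37, 98, 70, 50, 155, 63, 45, 56, 40, 124, 17, 36, 145, 32, 166, 47, 129, 116, 59, 66, 71, 3, 26, 114, 153, 157, 136, 121, 158, 89, 159, 42, 30, 93, 138, 27, 67, 24, 41, 77, 55, 87, 86, 133, 95, 44, 103, 2, 73, 76, 102, 49, 35, 25, 161, 115, 106, 28, 20, 62, 92, 18, 156, 16, 83, 107, 148, 58, 113, 33, 119, 85, 13, 57, 160, 162, 68, 144, 79, 128, 163, 21, 15, 130, 69, 97, 117, 12, 104, 122, 111, 127, 43, 150, 131, 22, 135, 1]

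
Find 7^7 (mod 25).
By repeated squaring (mod 25): 7^{1}≡7, 7^{2}≡24, 7^{4}≡1. Then 7^{7} = 7^{4+2+1} ≡ 1 × 24 × 7 ≡ 18 (mod 25)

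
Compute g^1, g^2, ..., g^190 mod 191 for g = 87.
87^1, 87^2, ..., 87^{190} mod 191: [87, 120, 126, 75, 31, 23, 91, 86, 33, 6, 140, 147, 183, 68, 186, 138, 164, 134, 7, 36, 76, 118, 143, 26, 161, 64, 29, 40, 42, 25, 74, 135, 94, 156, 11, 2, 174, 49, 61, 150, 62, 46, 182, 172, 66, 12, 89, 103, 175, 136, 181, 85, 137, 77, 14, 72, 152, 45, 95, 52, 131, 128, 58, 80, 84, 50, 148, 79, 188, 121, 22, 4, 157, 98, 122, 109, 124, 92, 173, 153, 132, 24, 178, 15, 159, 81, 171, 170, 83, 154, 28, 144, 113, 90, 190, 104, 71, 65, 116, 160, 168, 100, 105, 158, 185, 51, 44, 8, 123, 5, 53, 27, 57, 184, 155, 115, 73, 48, 165, 30, 127, 162, 151, 149, 166, 117, 56, 97, 35, 180, 189, 17, 142, 130, 41, 129, 145, 9, 19, 125, 179, 102, 88, 16, 55, 10, 106, 54, 114, 177, 119, 39, 146, 96, 139, 60, 63, 133, 111, 107, 141, 43, 112, 3, 70, 169, 187, 34, 93, 69, 82, 67, 99, 18, 38, 59, 167, 13, 176, 32, 110, 20, 21, 108, 37, 163, 47, 78, 101, 1]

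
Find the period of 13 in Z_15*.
Powers of 13 mod 15: 13^1≡13, 13^2≡4, 13^3≡7, 13^4≡1. So the order of 13 is 4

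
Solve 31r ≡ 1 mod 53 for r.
Since 53 is prime, by Fermat 31^(-1) ≡ 31^{51} ≡ 12 mod 53. Verify: 31 × 12 = 372 ≡ 1 mod 53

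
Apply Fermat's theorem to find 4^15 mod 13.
By Fermat: 4^{12} ≡ 1 mod 13. So 4^{15} = 4^{12} · 4^{3} ≡ 4^{3} ≡ 12 mod 13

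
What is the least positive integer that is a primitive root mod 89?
g = 3. For each prime q|88: 3^{44}≡88, 3^{8}≡64, none ≡ 1, so ord_89(3) = 88 and 3 is a primitive root.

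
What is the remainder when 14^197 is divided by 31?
Using Fermat: 14^{30} ≡ 1 (mod 31). 197 ≡ 17 (mod 30). So 14^{197} ≡ 14^{17} ≡ 10 (mod 31)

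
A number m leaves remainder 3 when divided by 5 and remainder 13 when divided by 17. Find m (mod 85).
M = 5 × 17 = 85. M₁ = 17, y₁ ≡ 3 (mod 5). M₂ = 5, y₂ ≡ 7 (mod 17). m = 3×17×3 + 13×5×7 ≡ 13 (mod 85)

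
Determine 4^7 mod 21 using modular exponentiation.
By repeated squaring (mod 21): 4^{1}≡4, 4^{2}≡16, 4^{4}≡4. Then 4^{7} = 4^{4+2+1} ≡ 4 × 16 × 4 ≡ 4 (mod 21)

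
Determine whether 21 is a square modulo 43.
By Euler's criterion: 21^{21} ≡ 1 mod 43. Since this equals 1, 21 is a QR.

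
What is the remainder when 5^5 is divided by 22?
By repeated squaring mod 22: 5^{1}≡5, 5^{2}≡3, 5^{4}≡9. Then 5^{5} = 5^{4+1} ≡ 9 × 5 ≡ 1 mod 22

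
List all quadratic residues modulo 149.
QRs mod 149: {1, 4, 5, 6, 7, 9, 16, 17, 19, 20, 22, 24, 25, 26, 28, 29, 30, 31, 33, 35, 36, 37, 39, 42, 45, 46, 47, 49, 53, 54, 61, 63, 64, 67, 68, 69, 73, 76, 80, 81, 82, 85, 86, 88, 95, 96, 100, 102, 103, 104, 107, 110, 112, 113, 114, 116, 118, 119, 120, 121, 123, 124, 125, 127, 129, 130, 132, 133, 140, 142, 143, 144, 145, 148}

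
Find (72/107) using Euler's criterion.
(72/107) = 72^{53} mod 107 = -1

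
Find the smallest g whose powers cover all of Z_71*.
g = 7. For each prime q|70: 7^{35}≡70, 7^{14}≡54, 7^{10}≡45, none ≡ 1, so ord_71(7) = 70 and 7 is a primitive root.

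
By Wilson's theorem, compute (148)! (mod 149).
By Wilson's theorem, (148)! ≡ -1 ≡ 148 (mod 149)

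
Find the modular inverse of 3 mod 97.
Since 97 is prime, by Fermat 3^(-1) ≡ 3^{95} ≡ 65 mod 97. Verify: 3 × 65 = 195 ≡ 1 mod 97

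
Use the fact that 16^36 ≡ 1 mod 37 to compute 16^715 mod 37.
By Fermat: 16^{36} ≡ 1 mod 37. 715 ≡ 31 mod 36. So 16^{715} ≡ 16^{31} ≡ 9 mod 37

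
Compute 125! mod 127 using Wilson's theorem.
(126)! = (125)! × (126) ≡ -1 mod 127. So (125)! ≡ -1 × (126)^(-1) ≡ (-1)×(-1) = 1 mod 127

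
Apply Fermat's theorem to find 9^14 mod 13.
By Fermat: 9^{12} ≡ 1 mod 13. So 9^{14} = 9^{12} · 9^{2} ≡ 9^{2} ≡ 3 mod 13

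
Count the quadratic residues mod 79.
Exactly half the non-zero residues mod a prime are QRs: (79-1)/2 = 39.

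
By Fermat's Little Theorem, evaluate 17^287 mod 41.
By Fermat: 17^{40} ≡ 1 mod 41. 287 ≡ 7 mod 40. So 17^{287} ≡ 17^{7} ≡ 13 mod 41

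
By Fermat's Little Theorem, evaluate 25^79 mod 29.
By Fermat: 25^{28} ≡ 1 (mod 29). 79 = 2×28 + 23. So 25^{79} ≡ 25^{23} ≡ 16 (mod 29)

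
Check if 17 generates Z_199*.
17^{66} ≡ 1 mod 199 and 66 < 198, so ord_199(17) = 66 ≠ 198 and 17 is not a primitive root.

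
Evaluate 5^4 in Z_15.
5^{4} = 625 ≡ 10 mod 15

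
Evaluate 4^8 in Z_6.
By repeated squaring (mod 6): 4^{1}≡4, 4^{2}≡4, 4^{4}≡4, 4^{8}≡4. So 4^{8} ≡ 4 (mod 6)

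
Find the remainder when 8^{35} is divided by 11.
By Fermat: 8^{10} ≡ 1 mod 11. 35 = 3×10 + 5. So 8^{35} ≡ 8^{5} ≡ 10 mod 11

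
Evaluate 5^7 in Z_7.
Using Fermat: 5^{6} ≡ 1 mod 7. 7 ≡ 1 mod 6. So 5^{7} ≡ 5^{1} ≡ 5 mod 7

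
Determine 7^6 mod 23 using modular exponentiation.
By repeated squaring (mod 23): 7^{1}≡7, 7^{2}≡3, 7^{4}≡9. Then 7^{6} = 7^{4+2} ≡ 9 × 3 ≡ 4 (mod 23)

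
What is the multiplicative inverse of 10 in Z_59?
Since 59 is prime, by Fermat 10^(-1) ≡ 10^{57} ≡ 6 (mod 59). Verify: 10 × 6 = 60 ≡ 1 (mod 59)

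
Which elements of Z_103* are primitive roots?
There are φ(102) = 32 primitive roots mod 103: {5, 6, 11, 12, 20, 21, 35, 40, 43, 44, 45, 48, 51, 53, 54, 62, 65, 67, 70, 71, 74, 75, 77, 78, 84, 85, 86, 87, 88, 96, 99, 101}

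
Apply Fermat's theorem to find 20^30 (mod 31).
By Fermat's Little Theorem, 20^{30} ≡ 1 (mod 31) since 31 is prime and gcd(20, 31) = 1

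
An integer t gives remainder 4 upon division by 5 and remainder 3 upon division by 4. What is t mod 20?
M = 5 × 4 = 20. M₁ = 4, y₁ ≡ 4 mod 5. M₂ = 5, y₂ ≡ 1 mod 4. t = 4×4×4 + 3×5×1 ≡ 19 mod 20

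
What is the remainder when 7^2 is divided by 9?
7^{2} = 49 ≡ 4 (mod 9)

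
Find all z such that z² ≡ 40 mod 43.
The square roots of 40 mod 43 are 13 and 30. Verify: 13² = 169 ≡ 40 mod 43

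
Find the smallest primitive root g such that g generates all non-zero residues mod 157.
g = 5. For each prime q|156: 5^{78}≡156, 5^{52}≡12, 5^{12}≡130, none ≡ 1, so ord_157(5) = 156 and 5 is a primitive root.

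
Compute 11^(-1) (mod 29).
Since 29 is prime, by Fermat 11^(-1) ≡ 11^{27} ≡ 8 (mod 29). Verify: 11 × 8 = 88 ≡ 1 (mod 29)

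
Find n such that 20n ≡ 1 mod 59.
Since 59 is prime, by Fermat 20^(-1) ≡ 20^{57} ≡ 3 mod 59. Verify: 20 × 3 = 60 ≡ 1 mod 59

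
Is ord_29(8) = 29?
Powers of 8 mod 29: 8^1≡8, 8^2≡6, 8^3≡19, 8^4≡7, 8^5≡27, 8^6≡13, 8^7≡17, 8^8≡20, 8^9≡15, 8^10≡4, 8^11≡3, 8^12≡24, 8^13≡18, 8^14≡28, 8^15≡21, 8^16≡23, 8^17≡10, 8^18≡22, 8^19≡2, 8^20≡16, 8^21≡12, 8^22≡9, 8^23≡14, 8^24≡25, 8^25≡26, 8^26≡5, 8^27≡11, 8^28≡1. Already 8^28≡1, so the order is 28 < 29. No, the actual order is 28.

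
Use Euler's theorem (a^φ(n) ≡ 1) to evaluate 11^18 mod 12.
By Euler: 11^{4} ≡ 1 mod 12 since gcd(11, 12) = 1. 18 = 4×4 + 2. So 11^{18} ≡ 11^{2} ≡ 1 mod 12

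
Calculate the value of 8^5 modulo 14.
By repeated squaring mod 14: 8^{1}≡8, 8^{2}≡8, 8^{4}≡8. Then 8^{5} = 8^{4+1} ≡ 8 × 8 ≡ 8 mod 14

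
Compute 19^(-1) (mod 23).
Since 23 is prime, by Fermat 19^(-1) ≡ 19^{21} ≡ 17 (mod 23). Verify: 19 × 17 = 323 ≡ 1 (mod 23)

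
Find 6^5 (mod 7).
By repeated squaring (mod 7): 6^{1}≡6, 6^{2}≡1, 6^{4}≡1. Then 6^{5} = 6^{4+1} ≡ 1 × 6 ≡ 6 (mod 7)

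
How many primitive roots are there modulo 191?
There are φ(191-1) = φ(190) = 72 primitive roots modulo 191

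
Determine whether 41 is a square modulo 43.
By Euler's criterion: 41^{21} ≡ 1 (mod 43). Since this equals 1, 41 is a QR.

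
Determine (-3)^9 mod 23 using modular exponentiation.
By repeated squaring mod 23: (-3)^{1}≡20, (-3)^{2}≡9, (-3)^{4}≡12, (-3)^{8}≡6. Then (-3)^{9} = (-3)^{8+1} ≡ 6 × 20 ≡ 5 mod 23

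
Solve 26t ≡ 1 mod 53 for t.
Since 53 is prime, by Fermat 26^(-1) ≡ 26^{51} ≡ 51 mod 53. Verify: 26 × 51 = 1326 ≡ 1 mod 53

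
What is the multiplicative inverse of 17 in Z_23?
Since 23 is prime, by Fermat 17^(-1) ≡ 17^{21} ≡ 19 mod 23. Verify: 17 × 19 = 323 ≡ 1 mod 23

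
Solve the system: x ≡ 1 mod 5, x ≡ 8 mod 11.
M = 5 × 11 = 55. M₁ = 11, y₁ ≡ 1 mod 5. M₂ = 5, y₂ ≡ 9 mod 11. x = 1×11×1 + 8×5×9 ≡ 41 mod 55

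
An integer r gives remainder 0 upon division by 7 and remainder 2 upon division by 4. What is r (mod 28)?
M = 7 × 4 = 28. M₁ = 4, y₁ ≡ 2 (mod 7). M₂ = 7, y₂ ≡ 3 (mod 4). r = 0×4×2 + 2×7×3 ≡ 14 (mod 28)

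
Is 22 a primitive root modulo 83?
ord_83(22) divides 82. For each prime q|82: 22^{41}≡82, 22^{2}≡69, none ≡ 1. So 22 has order 82 and is a primitive root mod 83.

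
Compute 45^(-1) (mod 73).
Since 73 is prime, by Fermat 45^(-1) ≡ 45^{71} ≡ 13 (mod 73). Verify: 45 × 13 = 585 ≡ 1 (mod 73)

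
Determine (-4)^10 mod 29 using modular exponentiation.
By repeated squaring (mod 29): (-4)^{1}≡25, (-4)^{2}≡16, (-4)^{4}≡24, (-4)^{8}≡25. Then (-4)^{10} = (-4)^{8+2} ≡ 25 × 16 ≡ 23 (mod 29)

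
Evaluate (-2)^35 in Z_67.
By repeated squaring (mod 67): (-2)^{1}≡65, (-2)^{2}≡4, (-2)^{4}≡16, (-2)^{8}≡55, (-2)^{16}≡10, (-2)^{32}≡33. Then (-2)^{35} = (-2)^{32+2+1} ≡ 33 × 4 × 65 ≡ 4 (mod 67)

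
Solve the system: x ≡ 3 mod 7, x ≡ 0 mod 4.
M = 7 × 4 = 28. M₁ = 4, y₁ ≡ 2 mod 7. M₂ = 7, y₂ ≡ 3 mod 4. x = 3×4×2 + 0×7×3 ≡ 24 mod 28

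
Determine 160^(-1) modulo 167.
Since 167 is prime, by Fermat 160^(-1) ≡ 160^{165} ≡ 143 (mod 167). Verify: 160 × 143 = 22880 ≡ 1 (mod 167)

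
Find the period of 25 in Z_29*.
Powers of 25 mod 29: 25^1≡25, 25^2≡16, 25^3≡23, 25^4≡24, 25^5≡20, 25^6≡7, 25^7≡1. ord_29(25) = 7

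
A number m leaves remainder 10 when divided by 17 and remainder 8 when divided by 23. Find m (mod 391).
M = 17 × 23 = 391. M₁ = 23, y₁ ≡ 3 (mod 17). M₂ = 17, y₂ ≡ 19 (mod 23). m = 10×23×3 + 8×17×19 ≡ 146 (mod 391)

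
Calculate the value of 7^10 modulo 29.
By repeated squaring (mod 29): 7^{1}≡7, 7^{2}≡20, 7^{4}≡23, 7^{8}≡7. Then 7^{10} = 7^{8+2} ≡ 7 × 20 ≡ 24 (mod 29)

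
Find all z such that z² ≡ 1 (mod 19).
The square roots of 1 mod 19 are 1 and 18. Verify: 1² = 1 ≡ 1 (mod 19)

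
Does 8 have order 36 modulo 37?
8^{12} ≡ 1 (mod 37) and 12 < 36, so ord_37(8) = 12 ≠ 36 and 8 is not a primitive root.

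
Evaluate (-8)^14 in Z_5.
Using Fermat: (-8)^{4} ≡ 1 mod 5. 14 ≡ 2 mod 4. So (-8)^{14} ≡ (-8)^{2} ≡ 4 mod 5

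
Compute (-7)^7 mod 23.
By repeated squaring mod 23: (-7)^{1}≡16, (-7)^{2}≡3, (-7)^{4}≡9. Then (-7)^{7} = (-7)^{4+2+1} ≡ 9 × 3 × 16 ≡ 18 mod 23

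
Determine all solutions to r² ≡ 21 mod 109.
The square roots of 21 mod 109 are 81 and 28. Verify: 81² = 6561 ≡ 21 mod 109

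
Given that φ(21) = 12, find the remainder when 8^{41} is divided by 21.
By Euler: 8^{12} ≡ 1 (mod 21) since gcd(8, 21) = 1. 41 = 3×12 + 5. So 8^{41} ≡ 8^{5} ≡ 8 (mod 21)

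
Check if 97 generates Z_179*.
ord_179(97) divides 178. For each prime q|178: 97^{89}≡178, 97^{2}≡101, none ≡ 1. So 97 has order 178 and is a primitive root mod 179.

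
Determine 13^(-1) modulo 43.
Since 43 is prime, by Fermat 13^(-1) ≡ 13^{41} ≡ 10 (mod 43). Verify: 13 × 10 = 130 ≡ 1 (mod 43)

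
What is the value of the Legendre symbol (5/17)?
(5/17) = 5^{8} mod 17 = -1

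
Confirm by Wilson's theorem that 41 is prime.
(40)! mod 41 = 40. Since this equals -1 mod 41, Wilson confirms 41 is prime.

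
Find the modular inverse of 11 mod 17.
Since 17 is prime, by Fermat 11^(-1) ≡ 11^{15} ≡ 14 (mod 17). Verify: 11 × 14 = 154 ≡ 1 (mod 17)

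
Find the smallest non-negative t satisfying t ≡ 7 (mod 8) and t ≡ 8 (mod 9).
M = 8 × 9 = 72. M₁ = 9, y₁ ≡ 1 (mod 8). M₂ = 8, y₂ ≡ 8 (mod 9). t = 7×9×1 + 8×8×8 ≡ 71 (mod 72)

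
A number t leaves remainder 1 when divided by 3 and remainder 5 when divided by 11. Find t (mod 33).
M = 3 × 11 = 33. M₁ = 11, y₁ ≡ 2 (mod 3). M₂ = 3, y₂ ≡ 4 (mod 11). t = 1×11×2 + 5×3×4 ≡ 16 (mod 33)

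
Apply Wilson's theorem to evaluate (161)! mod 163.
(162)! = (161)! × (162) ≡ -1 mod 163. So (161)! ≡ -1 × (162)^(-1) ≡ (-1)×(-1) = 1 mod 163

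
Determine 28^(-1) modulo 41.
Since 41 is prime, by Fermat 28^(-1) ≡ 28^{39} ≡ 22 mod 41. Verify: 28 × 22 = 616 ≡ 1 mod 41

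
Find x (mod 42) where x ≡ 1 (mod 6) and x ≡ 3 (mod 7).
M = 6 × 7 = 42. M₁ = 7, y₁ ≡ 1 (mod 6). M₂ = 6, y₂ ≡ 6 (mod 7). x = 1×7×1 + 3×6×6 ≡ 31 (mod 42)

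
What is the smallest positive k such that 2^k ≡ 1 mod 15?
Powers of 2 mod 15: 2^1≡2, 2^2≡4, 2^3≡8, 2^4≡1. So the order of 2 is 4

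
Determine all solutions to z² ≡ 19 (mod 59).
The square roots of 19 mod 59 are 45 and 14. Verify: 45² = 2025 ≡ 19 (mod 59)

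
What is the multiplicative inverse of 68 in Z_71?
Since 71 is prime, by Fermat 68^(-1) ≡ 68^{69} ≡ 47 (mod 71). Verify: 68 × 47 = 3196 ≡ 1 (mod 71)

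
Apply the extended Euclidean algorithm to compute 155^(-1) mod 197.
Extended GCD: 155(-61) + 197(48) = 1. So 155^(-1) ≡ -61 ≡ 136 (mod 197). Verify: 155 × 136 = 21080 ≡ 1 (mod 197)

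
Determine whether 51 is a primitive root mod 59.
51^{29} ≡ 1 mod 59 and 29 < 58, so ord_59(51) = 29 ≠ 58 and 51 is not a primitive root.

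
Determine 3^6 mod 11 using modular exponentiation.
By repeated squaring (mod 11): 3^{1}≡3, 3^{2}≡9, 3^{4}≡4. Then 3^{6} = 3^{4+2} ≡ 4 × 9 ≡ 3 (mod 11)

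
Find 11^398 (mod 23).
Using Fermat: 11^{22} ≡ 1 (mod 23). 398 ≡ 2 (mod 22). So 11^{398} ≡ 11^{2} ≡ 6 (mod 23)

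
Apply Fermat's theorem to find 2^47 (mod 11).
By Fermat: 2^{10} ≡ 1 (mod 11). 47 = 4×10 + 7. So 2^{47} ≡ 2^{7} ≡ 7 (mod 11)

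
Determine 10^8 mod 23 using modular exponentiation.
By repeated squaring mod 23: 10^{1}≡10, 10^{2}≡8, 10^{4}≡18, 10^{8}≡2. So 10^{8} ≡ 2 mod 23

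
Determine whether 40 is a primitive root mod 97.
ord_97(40) divides 96. For each prime q|96: 40^{48}≡96, 40^{32}≡35, none ≡ 1. So 40 has order 96 and is a primitive root mod 97.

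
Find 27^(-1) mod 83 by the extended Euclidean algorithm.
Extended GCD: 27(40) + 83(-13) = 1. So 27^(-1) ≡ 40 mod 83. Verify: 27 × 40 = 1080 ≡ 1 mod 83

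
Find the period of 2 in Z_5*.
Powers of 2 mod 5: 2^1≡2, 2^2≡4, 2^3≡3, 2^4≡1. Order = 4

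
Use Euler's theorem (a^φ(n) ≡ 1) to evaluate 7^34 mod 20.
By Euler: 7^{8} ≡ 1 mod 20 since gcd(7, 20) = 1. 34 = 4×8 + 2. So 7^{34} ≡ 7^{2} ≡ 9 mod 20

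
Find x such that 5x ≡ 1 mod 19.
Since 19 is prime, by Fermat 5^(-1) ≡ 5^{17} ≡ 4 mod 19. Verify: 5 × 4 = 20 ≡ 1 mod 19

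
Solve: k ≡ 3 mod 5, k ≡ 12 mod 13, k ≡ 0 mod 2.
M = 5 × 13 × 2 = 130. M₁ = 26, y₁ ≡ 1 mod 5. M₂ = 10, y₂ ≡ 4 mod 13. M₃ = 65, y₃ ≡ 1 mod 2. k = 3×26×1 + 12×10×4 + 0×65×1 ≡ 38 mod 130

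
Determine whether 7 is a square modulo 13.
By Euler's criterion: 7^{6} ≡ 12 mod 13. Since this equals -1 (≡ 12), 7 is not a QR.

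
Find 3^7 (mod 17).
By repeated squaring (mod 17): 3^{1}≡3, 3^{2}≡9, 3^{4}≡13. Then 3^{7} = 3^{4+2+1} ≡ 13 × 9 × 3 ≡ 11 (mod 17)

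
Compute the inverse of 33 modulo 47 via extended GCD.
Extended GCD: 33(10) + 47(-7) = 1. So 33^(-1) ≡ 10 (mod 47). Verify: 33 × 10 = 330 ≡ 1 (mod 47)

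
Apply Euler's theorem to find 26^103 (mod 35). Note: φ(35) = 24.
By Euler: 26^{24} ≡ 1 (mod 35) since gcd(26, 35) = 1. 103 = 4×24 + 7. So 26^{103} ≡ 26^{7} ≡ 26 (mod 35)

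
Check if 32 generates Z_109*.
32^{36} ≡ 1 (mod 109) and 36 < 108, so ord_109(32) = 36 ≠ 108 and 32 is not a primitive root.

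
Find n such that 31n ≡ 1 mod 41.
Since 41 is prime, by Fermat 31^(-1) ≡ 31^{39} ≡ 4 mod 41. Verify: 31 × 4 = 124 ≡ 1 mod 41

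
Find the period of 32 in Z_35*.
Powers of 32 mod 35: 32^1≡32, 32^2≡9, 32^3≡8, 32^4≡11, 32^5≡2, 32^6≡29, 32^7≡18, 32^8≡16, 32^9≡22, 32^10≡4, 32^11≡23, 32^12≡1. ord_35(32) = 12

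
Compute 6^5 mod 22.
By repeated squaring mod 22: 6^{1}≡6, 6^{2}≡14, 6^{4}≡20. Then 6^{5} = 6^{4+1} ≡ 20 × 6 ≡ 10 mod 22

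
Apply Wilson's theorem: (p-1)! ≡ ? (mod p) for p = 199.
By Wilson's theorem, (198)! ≡ -1 ≡ 198 mod 199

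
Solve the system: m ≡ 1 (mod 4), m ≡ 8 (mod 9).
M = 4 × 9 = 36. M₁ = 9, y₁ ≡ 1 (mod 4). M₂ = 4, y₂ ≡ 7 (mod 9). m = 1×9×1 + 8×4×7 ≡ 17 (mod 36)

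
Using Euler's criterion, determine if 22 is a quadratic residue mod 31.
By Euler's criterion: 22^{15} ≡ 30 mod 31. Since this equals -1 (≡ 30), 22 is not a QR.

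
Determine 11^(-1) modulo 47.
Since 47 is prime, by Fermat 11^(-1) ≡ 11^{45} ≡ 30 mod 47. Verify: 11 × 30 = 330 ≡ 1 mod 47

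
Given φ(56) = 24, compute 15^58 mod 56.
By Euler: 15^{24} ≡ 1 (mod 56) since gcd(15, 56) = 1. 58 = 2×24 + 10. So 15^{58} ≡ 15^{10} ≡ 1 (mod 56)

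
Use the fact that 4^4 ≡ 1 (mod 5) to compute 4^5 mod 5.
By Fermat: 4^{4} ≡ 1 (mod 5). So 4^{5} = 4^{4} · 4^{1} ≡ 4^{1} ≡ 4 (mod 5)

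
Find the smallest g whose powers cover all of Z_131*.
g = 2. Powers: [2, 4, 8, 16, 32, 64, ...] generates all 130 non-zero residues.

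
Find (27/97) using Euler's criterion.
(27/97) = 27^{48} mod 97 = 1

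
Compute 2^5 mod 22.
By repeated squaring mod 22: 2^{1}≡2, 2^{2}≡4, 2^{4}≡16. Then 2^{5} = 2^{4+1} ≡ 16 × 2 ≡ 10 mod 22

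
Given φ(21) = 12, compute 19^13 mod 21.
By Euler: 19^{12} ≡ 1 (mod 21) since gcd(19, 21) = 1. 13 = 1×12 + 1. So 19^{13} ≡ 19^{1} ≡ 19 (mod 21)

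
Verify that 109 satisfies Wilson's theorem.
(108)! mod 109 = 108. Since this equals -1 mod 109, Wilson confirms 109 is prime.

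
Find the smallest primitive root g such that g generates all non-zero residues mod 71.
g = 7. For each prime q|70: 7^{35}≡70, 7^{14}≡54, 7^{10}≡45, none ≡ 1, so ord_71(7) = 70 and 7 is a primitive root.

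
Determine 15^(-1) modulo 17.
Since 17 is prime, by Fermat 15^(-1) ≡ 15^{15} ≡ 8 mod 17. Verify: 15 × 8 = 120 ≡ 1 mod 17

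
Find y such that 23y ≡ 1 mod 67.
Since 67 is prime, by Fermat 23^(-1) ≡ 23^{65} ≡ 35 mod 67. Verify: 23 × 35 = 805 ≡ 1 mod 67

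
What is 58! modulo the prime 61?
(60)! = (58)! × (59) × (60) ≡ -1 mod 61. So (58)! ≡ -1 × [(60)(59)]^(-1) ≡ 30 mod 61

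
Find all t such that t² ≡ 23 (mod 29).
The square roots of 23 mod 29 are 20 and 9. Verify: 20² = 400 ≡ 23 (mod 29)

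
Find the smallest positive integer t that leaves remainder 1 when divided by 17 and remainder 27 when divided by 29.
M = 17 × 29 = 493. M₁ = 29, y₁ ≡ 10 (mod 17). M₂ = 17, y₂ ≡ 12 (mod 29). t = 1×29×10 + 27×17×12 ≡ 375 (mod 493)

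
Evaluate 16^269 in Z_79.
Using Fermat: 16^{78} ≡ 1 mod 79. 269 ≡ 35 mod 78. So 16^{269} ≡ 16^{35} ≡ 72 mod 79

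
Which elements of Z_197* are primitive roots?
There are φ(196) = 84 primitive roots mod 197: {2, 3, 5, 8, 11, 12, 13, 17, 18, 21, 27, 30, 31, 32, 35, 38, 44, 45, 46, 48, 50, 52, 56, 57, 58, 66, 67, 71, 72, 73, 74, 75, 78, 79, 80, 82, 86, 89, 91, 94, 95, 98, 99, 102, 103, 106, 108, 111, 115, 117, 118, 119, 122, 123, 124, 125, 126, 130, 131, 139, 140, 141, 145, 147, 149, 151, 152, 153, 159, 162, 165, 166, 167, 170, 176, 179, 180, 184, 185, 186, 189, 192, 194, 195}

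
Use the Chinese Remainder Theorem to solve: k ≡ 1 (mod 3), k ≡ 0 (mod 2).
M = 3 × 2 = 6. M₁ = 2, y₁ ≡ 2 (mod 3). M₂ = 3, y₂ ≡ 1 (mod 2). k = 1×2×2 + 0×3×1 ≡ 4 (mod 6)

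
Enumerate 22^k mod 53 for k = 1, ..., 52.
22^1, 22^2, ..., 22^{52} mod 53: [22, 7, 48, 49, 18, 25, 20, 16, 34, 6, 26, 42, 23, 29, 2, 44, 14, 43, 45, 36, 50, 40, 32, 15, 12, 52, 31, 46, 5, 4, 35, 28, 33, 37, 19, 47, 27, 11, 30, 24, 51, 9, 39, 10, 8, 17, 3, 13, 21, 38, 41, 1]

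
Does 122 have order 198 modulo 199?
122^{99} ≡ 1 mod 199 and 99 < 198, so ord_199(122) = 99 ≠ 198 and 122 is not a primitive root.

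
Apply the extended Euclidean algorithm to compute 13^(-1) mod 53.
Extended GCD: 13(-4) + 53(1) = 1. So 13^(-1) ≡ -4 ≡ 49 (mod 53). Verify: 13 × 49 = 637 ≡ 1 (mod 53)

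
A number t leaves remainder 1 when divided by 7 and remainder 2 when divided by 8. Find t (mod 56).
M = 7 × 8 = 56. M₁ = 8, y₁ ≡ 1 (mod 7). M₂ = 7, y₂ ≡ 7 (mod 8). t = 1×8×1 + 2×7×7 ≡ 50 (mod 56)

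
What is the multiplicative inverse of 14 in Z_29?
Since 29 is prime, by Fermat 14^(-1) ≡ 14^{27} ≡ 27 (mod 29). Verify: 14 × 27 = 378 ≡ 1 (mod 29)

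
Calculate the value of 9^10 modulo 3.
By repeated squaring mod 3: 9^{1}≡0, 9^{2}≡0, 9^{4}≡0, 9^{8}≡0. Then 9^{10} = 9^{8+2} ≡ 0 × 0 ≡ 0 mod 3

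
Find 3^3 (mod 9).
3^{3} = 27 ≡ 0 (mod 9)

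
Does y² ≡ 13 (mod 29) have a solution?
By Euler's criterion: 13^{14} ≡ 1 (mod 29). Since this equals 1, 13 is a QR.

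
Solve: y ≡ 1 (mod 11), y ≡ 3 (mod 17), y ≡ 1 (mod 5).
M = 11 × 17 × 5 = 935. M₁ = 85, y₁ ≡ 7 (mod 11). M₂ = 55, y₂ ≡ 13 (mod 17). M₃ = 187, y₃ ≡ 3 (mod 5). y = 1×85×7 + 3×55×13 + 1×187×3 ≡ 496 (mod 935)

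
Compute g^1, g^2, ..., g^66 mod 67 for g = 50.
50^1, 50^2, ..., 50^{66} mod 67: [50, 21, 45, 39, 7, 15, 13, 47, 5, 49, 38, 24, 61, 35, 8, 65, 34, 25, 44, 56, 53, 37, 41, 40, 57, 36, 58, 19, 12, 64, 51, 4, 66, 17, 46, 22, 28, 60, 52, 54, 20, 62, 18, 29, 43, 6, 32, 59, 2, 33, 42, 23, 11, 14, 30, 26, 27, 10, 31, 9, 48, 55, 3, 16, 63, 1]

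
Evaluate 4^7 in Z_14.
By repeated squaring mod 14: 4^{1}≡4, 4^{2}≡2, 4^{4}≡4. Then 4^{7} = 4^{4+2+1} ≡ 4 × 2 × 4 ≡ 4 mod 14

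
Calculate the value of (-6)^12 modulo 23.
By repeated squaring (mod 23): (-6)^{1}≡17, (-6)^{2}≡13, (-6)^{4}≡8, (-6)^{8}≡18. Then (-6)^{12} = (-6)^{8+4} ≡ 18 × 8 ≡ 6 (mod 23)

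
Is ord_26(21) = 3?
Powers of 21 mod 26: 21^1≡21, 21^2≡25, 21^3≡5, 21^4≡1. 21^3≡5≢1, so ord ≠ 3. No, the actual order is 4.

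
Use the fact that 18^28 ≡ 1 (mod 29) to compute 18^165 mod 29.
By Fermat: 18^{28} ≡ 1 (mod 29). 165 ≡ 25 (mod 28). So 18^{165} ≡ 18^{25} ≡ 10 (mod 29)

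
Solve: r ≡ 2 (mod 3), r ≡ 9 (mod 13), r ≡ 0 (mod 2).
M = 3 × 13 × 2 = 78. M₁ = 26, y₁ ≡ 2 (mod 3). M₂ = 6, y₂ ≡ 11 (mod 13). M₃ = 39, y₃ ≡ 1 (mod 2). r = 2×26×2 + 9×6×11 + 0×39×1 ≡ 74 (mod 78)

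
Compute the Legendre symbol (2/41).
(2/41) = 2^{20} mod 41 = 1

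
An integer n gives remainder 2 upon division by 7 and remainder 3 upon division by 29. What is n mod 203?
M = 7 × 29 = 203. M₁ = 29, y₁ ≡ 1 mod 7. M₂ = 7, y₂ ≡ 25 mod 29. n = 2×29×1 + 3×7×25 ≡ 177 mod 203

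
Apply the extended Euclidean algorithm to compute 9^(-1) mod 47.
Extended GCD: 9(21) + 47(-4) = 1. So 9^(-1) ≡ 21 mod 47. Verify: 9 × 21 = 189 ≡ 1 mod 47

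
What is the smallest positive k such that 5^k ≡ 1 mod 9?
Powers of 5 mod 9: 5^1≡5, 5^2≡7, 5^3≡8, 5^4≡4, 5^5≡2, 5^6≡1. So the order of 5 is 6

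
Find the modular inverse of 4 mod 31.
Since 31 is prime, by Fermat 4^(-1) ≡ 4^{29} ≡ 8 (mod 31). Verify: 4 × 8 = 32 ≡ 1 (mod 31)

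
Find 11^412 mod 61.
Using Fermat: 11^{60} ≡ 1 mod 61. 412 ≡ 52 mod 60. So 11^{412} ≡ 11^{52} ≡ 1 mod 61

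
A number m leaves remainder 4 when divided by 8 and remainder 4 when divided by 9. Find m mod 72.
M = 8 × 9 = 72. M₁ = 9, y₁ ≡ 1 mod 8. M₂ = 8, y₂ ≡ 8 mod 9. m = 4×9×1 + 4×8×8 ≡ 4 mod 72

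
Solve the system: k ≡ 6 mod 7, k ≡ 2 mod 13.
M = 7 × 13 = 91. M₁ = 13, y₁ ≡ 6 mod 7. M₂ = 7, y₂ ≡ 2 mod 13. k = 6×13×6 + 2×7×2 ≡ 41 mod 91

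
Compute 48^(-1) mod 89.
Since 89 is prime, by Fermat 48^(-1) ≡ 48^{87} ≡ 13 mod 89. Verify: 48 × 13 = 624 ≡ 1 mod 89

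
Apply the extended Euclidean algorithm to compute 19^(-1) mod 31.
Extended GCD: 19(-13) + 31(8) = 1. So 19^(-1) ≡ -13 ≡ 18 (mod 31). Verify: 19 × 18 = 342 ≡ 1 (mod 31)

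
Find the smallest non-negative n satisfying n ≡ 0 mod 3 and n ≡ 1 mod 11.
M = 3 × 11 = 33. M₁ = 11, y₁ ≡ 2 mod 3. M₂ = 3, y₂ ≡ 4 mod 11. n = 0×11×2 + 1×3×4 ≡ 12 mod 33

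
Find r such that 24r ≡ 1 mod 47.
Since 47 is prime, by Fermat 24^(-1) ≡ 24^{45} ≡ 2 mod 47. Verify: 24 × 2 = 48 ≡ 1 mod 47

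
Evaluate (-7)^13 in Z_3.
Using Fermat: (-7)^{2} ≡ 1 mod 3. 13 ≡ 1 mod 2. So (-7)^{13} ≡ (-7)^{1} ≡ 2 mod 3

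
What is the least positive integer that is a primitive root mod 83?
g = 2. For each prime q|82: 2^{41}≡82, 2^{2}≡4, none ≡ 1, so ord_83(2) = 82 and 2 is a primitive root.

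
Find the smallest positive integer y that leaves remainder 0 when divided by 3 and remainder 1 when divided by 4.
M = 3 × 4 = 12. M₁ = 4, y₁ ≡ 1 mod 3. M₂ = 3, y₂ ≡ 3 mod 4. y = 0×4×1 + 1×3×3 ≡ 9 mod 12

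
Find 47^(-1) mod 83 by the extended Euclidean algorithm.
Extended GCD: 47(-30) + 83(17) = 1. So 47^(-1) ≡ -30 ≡ 53 mod 83. Verify: 47 × 53 = 2491 ≡ 1 mod 83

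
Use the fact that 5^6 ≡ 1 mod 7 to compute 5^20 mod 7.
By Fermat: 5^{6} ≡ 1 mod 7. 20 = 3×6 + 2. So 5^{20} ≡ 5^{2} ≡ 4 mod 7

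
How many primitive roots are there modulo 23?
There are φ(23-1) = φ(22) = 10 primitive roots modulo 23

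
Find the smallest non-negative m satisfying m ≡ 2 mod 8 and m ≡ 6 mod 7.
M = 8 × 7 = 56. M₁ = 7, y₁ ≡ 7 mod 8. M₂ = 8, y₂ ≡ 1 mod 7. m = 2×7×7 + 6×8×1 ≡ 34 mod 56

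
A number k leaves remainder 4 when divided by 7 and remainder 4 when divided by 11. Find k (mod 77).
M = 7 × 11 = 77. M₁ = 11, y₁ ≡ 2 (mod 7). M₂ = 7, y₂ ≡ 8 (mod 11). k = 4×11×2 + 4×7×8 ≡ 4 (mod 77)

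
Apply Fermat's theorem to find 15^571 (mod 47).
By Fermat: 15^{46} ≡ 1 (mod 47). 571 ≡ 19 (mod 46). So 15^{571} ≡ 15^{19} ≡ 39 (mod 47)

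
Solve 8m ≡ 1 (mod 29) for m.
Since 29 is prime, by Fermat 8^(-1) ≡ 8^{27} ≡ 11 (mod 29). Verify: 8 × 11 = 88 ≡ 1 (mod 29)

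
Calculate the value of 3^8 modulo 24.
By repeated squaring (mod 24): 3^{1}≡3, 3^{2}≡9, 3^{4}≡9, 3^{8}≡9. So 3^{8} ≡ 9 (mod 24)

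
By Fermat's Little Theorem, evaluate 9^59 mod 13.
By Fermat: 9^{12} ≡ 1 mod 13. 59 = 4×12 + 11. So 9^{59} ≡ 9^{11} ≡ 3 mod 13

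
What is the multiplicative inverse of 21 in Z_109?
Since 109 is prime, by Fermat 21^(-1) ≡ 21^{107} ≡ 26 mod 109. Verify: 21 × 26 = 546 ≡ 1 mod 109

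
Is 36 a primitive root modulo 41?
36^{20} ≡ 1 (mod 41) and 20 < 40, so ord_41(36) = 20 ≠ 40 and 36 is not a primitive root.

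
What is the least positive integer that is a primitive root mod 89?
g = 3. For each prime q|88: 3^{44}≡88, 3^{8}≡64, none ≡ 1, so ord_89(3) = 88 and 3 is a primitive root.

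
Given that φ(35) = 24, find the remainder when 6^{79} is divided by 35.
By Euler: 6^{24} ≡ 1 (mod 35) since gcd(6, 35) = 1. 79 = 3×24 + 7. So 6^{79} ≡ 6^{7} ≡ 6 (mod 35)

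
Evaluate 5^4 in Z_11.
5^{4} = 625 ≡ 9 (mod 11)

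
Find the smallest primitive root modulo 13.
g = 2. Powers: [2, 4, 8, 3, 6, 12, 11, 9, ...] generates all 12 non-zero residues.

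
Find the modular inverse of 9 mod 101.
Since 101 is prime, by Fermat 9^(-1) ≡ 9^{99} ≡ 45 (mod 101). Verify: 9 × 45 = 405 ≡ 1 (mod 101)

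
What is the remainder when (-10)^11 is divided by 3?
Using Fermat: (-10)^{2} ≡ 1 mod 3. 11 ≡ 1 mod 2. So (-10)^{11} ≡ (-10)^{1} ≡ 2 mod 3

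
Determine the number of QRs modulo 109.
For prime 109, there are (p-1)/2 = (109-1)/2 = 54 quadratic residues (excluding 0).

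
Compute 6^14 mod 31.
By repeated squaring (mod 31): 6^{1}≡6, 6^{2}≡5, 6^{4}≡25, 6^{8}≡5. Then 6^{14} = 6^{8+4+2} ≡ 5 × 25 × 5 ≡ 5 (mod 31)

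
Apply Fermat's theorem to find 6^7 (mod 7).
By Fermat: 6^{6} ≡ 1 (mod 7). So 6^{7} = 6^{6} · 6^{1} ≡ 6^{1} ≡ 6 (mod 7)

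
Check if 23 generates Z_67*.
23^{33} ≡ 1 (mod 67) and 33 < 66, so ord_67(23) = 33 ≠ 66 and 23 is not a primitive root.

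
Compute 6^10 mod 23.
By repeated squaring (mod 23): 6^{1}≡6, 6^{2}≡13, 6^{4}≡8, 6^{8}≡18. Then 6^{10} = 6^{8+2} ≡ 18 × 13 ≡ 4 (mod 23)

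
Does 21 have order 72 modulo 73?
21^{24} ≡ 1 mod 73 and 24 < 72, so ord_73(21) = 24 ≠ 72 and 21 is not a primitive root.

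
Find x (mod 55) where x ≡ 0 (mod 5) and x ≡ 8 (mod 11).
M = 5 × 11 = 55. M₁ = 11, y₁ ≡ 1 (mod 5). M₂ = 5, y₂ ≡ 9 (mod 11). x = 0×11×1 + 8×5×9 ≡ 30 (mod 55)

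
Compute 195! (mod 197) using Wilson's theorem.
(196)! = (195)! × (196) ≡ -1 (mod 197). So (195)! ≡ -1 × (196)^(-1) ≡ (-1)×(-1) = 1 (mod 197)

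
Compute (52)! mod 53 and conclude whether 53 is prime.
(52)! mod 53 = 52. Since 52 ≡ -1 mod 53, 53 is prime.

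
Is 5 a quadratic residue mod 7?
By Euler's criterion: 5^{3} ≡ 6 (mod 7). Since this equals -1 (≡ 6), 5 is not a QR.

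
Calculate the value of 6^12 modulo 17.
By repeated squaring mod 17: 6^{1}≡6, 6^{2}≡2, 6^{4}≡4, 6^{8}≡16. Then 6^{12} = 6^{8+4} ≡ 16 × 4 ≡ 13 mod 17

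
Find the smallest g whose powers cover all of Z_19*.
g = 2. For each prime q|18: 2^{9}≡18, 2^{6}≡7, none ≡ 1, so ord_19(2) = 18 and 2 is a primitive root.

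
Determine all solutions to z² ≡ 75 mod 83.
The square roots of 75 mod 83 are 65 and 18. Verify: 65² = 4225 ≡ 75 mod 83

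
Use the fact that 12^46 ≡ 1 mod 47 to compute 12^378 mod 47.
By Fermat: 12^{46} ≡ 1 mod 47. 378 ≡ 10 mod 46. So 12^{378} ≡ 12^{10} ≡ 8 mod 47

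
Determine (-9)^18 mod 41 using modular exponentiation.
By repeated squaring mod 41: (-9)^{1}≡32, (-9)^{2}≡40, (-9)^{4}≡1, (-9)^{8}≡1, (-9)^{16}≡1. Then (-9)^{18} = (-9)^{16+2} ≡ 1 × 40 ≡ 40 mod 41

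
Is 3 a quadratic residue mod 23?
By Euler's criterion: 3^{11} ≡ 1 (mod 23). Since this equals 1, 3 is a QR.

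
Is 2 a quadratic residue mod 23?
By Euler's criterion: 2^{11} ≡ 1 (mod 23). Since this equals 1, 2 is a QR.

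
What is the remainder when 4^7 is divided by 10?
By repeated squaring (mod 10): 4^{1}≡4, 4^{2}≡6, 4^{4}≡6. Then 4^{7} = 4^{4+2+1} ≡ 6 × 6 × 4 ≡ 4 (mod 10)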